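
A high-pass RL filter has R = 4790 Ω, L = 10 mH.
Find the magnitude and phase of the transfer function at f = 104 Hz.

Step 1 — Angular frequency: ω = 2π·104 = 653.5 rad/s.
Step 2 — Transfer function: H(jω) = jωL/(R + jωL).
Step 3 — Numerator jωL = j·6.535; denominator R + jωL = 4790 + j6.535.
Step 4 — H = 1.861e-06 + j0.001364.
Step 5 — Magnitude: |H| = 0.001364 (-57.3 dB); phase: φ = 89.9°.

|H| = 0.001364 (-57.3 dB), φ = 89.9°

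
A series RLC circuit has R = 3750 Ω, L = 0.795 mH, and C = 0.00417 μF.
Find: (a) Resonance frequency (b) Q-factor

Step 1 — Resonance condition Im(Z)=0 gives ω₀ = 1/√(LC).
Step 2 — ω₀ = 1/√(0.000795·4.17e-09) = 5.492e+05 rad/s.
Step 3 — f₀ = ω₀/(2π) = 8.741e+04 Hz.
Step 4 — Series Q: Q = ω₀L/R = 5.492e+05·0.000795/3750 = 0.1164.

(a) f₀ = 8.741e+04 Hz  (b) Q = 0.1164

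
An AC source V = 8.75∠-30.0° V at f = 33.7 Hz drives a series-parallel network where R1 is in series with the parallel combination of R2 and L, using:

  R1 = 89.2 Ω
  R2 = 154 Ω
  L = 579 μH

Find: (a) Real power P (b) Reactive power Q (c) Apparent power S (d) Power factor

Step 1 — Angular frequency: ω = 2π·f = 2π·33.7 = 211.7 rad/s.
Step 2 — Component impedances:
  R1: Z = R = 89.2 Ω
  R2: Z = R = 154 Ω
  L: Z = jωL = j·211.7·0.000579 = 0 + j0.1226 Ω
Step 3 — Parallel branch: R2 || L = 1/(1/R2 + 1/L) = 9.76e-05 + j0.1226 Ω.
Step 4 — Series with R1: Z_total = R1 + (R2 || L) = 89.2 + j0.1226 Ω = 89.2∠0.1° Ω.
Step 5 — Source phasor: V = 8.75∠-30.0° V = 7.578 - j4.375 V.
Step 6 — Current: I = V / Z = 0.08488 - j0.04916 A = 0.09809∠-30.1° A.
Step 7 — Complex power: S = V·I* = 0.8583 + j0.00118 VA.
Step 8 — Real power: P = Re(S) = 0.8583 W.
Step 9 — Reactive power: Q = Im(S) = 0.00118 VAR.
Step 10 — Apparent power: |S| = 0.8583 VA.
Step 11 — Power factor: PF = P/|S| = 1 (lagging).

(a) P = 0.8583 W  (b) Q = 0.00118 VAR  (c) S = 0.8583 VA  (d) PF = 1 (lagging)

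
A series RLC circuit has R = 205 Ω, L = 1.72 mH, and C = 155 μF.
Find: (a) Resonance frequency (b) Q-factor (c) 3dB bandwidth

Step 1 — Resonance condition Im(Z)=0 gives ω₀ = 1/√(LC).
Step 2 — ω₀ = 1/√(0.00172·0.000155) = 1937 rad/s.
Step 3 — f₀ = ω₀/(2π) = 308.2 Hz.
Step 4 — Series Q: Q = ω₀L/R = 1937·0.00172/205 = 0.01625.
Step 5 — 3dB bandwidth: Δω = ω₀/Q = 1.192e+05 rad/s; BW = Δω/(2π) = 1.897e+04 Hz.

(a) f₀ = 308.2 Hz  (b) Q = 0.01625  (c) BW = 1.897e+04 Hz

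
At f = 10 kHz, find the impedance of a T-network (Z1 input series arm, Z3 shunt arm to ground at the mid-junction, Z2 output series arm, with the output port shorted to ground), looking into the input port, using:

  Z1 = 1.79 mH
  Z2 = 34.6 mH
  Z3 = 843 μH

Step 1 — Angular frequency: ω = 2π·f = 2π·1e+04 = 6.283e+04 rad/s.
Step 2 — Component impedances:
  Z1: Z = jωL = j·6.283e+04·0.00179 = 0 + j112.5 Ω
  Z2: Z = jωL = j·6.283e+04·0.0346 = 0 + j2174 Ω
  Z3: Z = jωL = j·6.283e+04·0.000843 = 0 + j52.97 Ω
Step 3 — With the output port shorted to ground, the output series arm Z2 runs from the junction to ground; the shunt arm Z3 also runs from the junction to ground. They appear in parallel: Z3 || Z2 = 0 + j51.71 Ω.
Step 4 — Series with input arm Z1: Z_in = Z1 + (Z3 || Z2) = 0 + j164.2 Ω = 164.2∠90.0° Ω.

Z = 0 + j164.2 Ω = 164.2∠90.0° Ω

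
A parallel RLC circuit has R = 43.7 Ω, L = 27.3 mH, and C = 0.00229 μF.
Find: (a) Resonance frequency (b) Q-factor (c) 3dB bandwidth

Step 1 — Resonance: ω₀ = 1/√(LC) = 1/√(0.0273·2.29e-09) = 1.265e+05 rad/s.
Step 2 — f₀ = ω₀/(2π) = 2.013e+04 Hz.
Step 3 — Parallel Q: Q = R/(ω₀L) = 43.7/(1.265e+05·0.0273) = 0.01266.
Step 4 — Bandwidth: Δω = ω₀/Q = 9.993e+06 rad/s; BW = Δω/(2π) = 1.59e+06 Hz.

(a) f₀ = 2.013e+04 Hz  (b) Q = 0.01266  (c) BW = 1.59e+06 Hz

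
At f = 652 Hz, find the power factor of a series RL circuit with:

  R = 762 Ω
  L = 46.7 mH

Step 1 — Angular frequency: ω = 2π·f = 2π·652 = 4097 rad/s.
Step 2 — Component impedances:
  R: Z = R = 762 Ω
  L: Z = jωL = j·4097·0.0467 = 0 + j191.3 Ω
Step 3 — Series combination: Z_total = R + L = 762 + j191.3 Ω = 785.6∠14.1° Ω.
Step 4 — Power factor: PF = cos(φ) = Re(Z)/|Z| = 762/785.65 = 0.9699.
Step 5 — Type: Im(Z) = 191.3 ⇒ lagging (phase φ = 14.1°).

PF = 0.9699 (lagging, φ = 14.1°)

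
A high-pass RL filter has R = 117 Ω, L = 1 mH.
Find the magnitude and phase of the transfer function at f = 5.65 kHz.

Step 1 — Angular frequency: ω = 2π·5650 = 3.55e+04 rad/s.
Step 2 — Transfer function: H(jω) = jωL/(R + jωL).
Step 3 — Numerator jωL = j·35.5; denominator R + jωL = 117 + j35.5.
Step 4 — H = 0.0843 + j0.2778.
Step 5 — Magnitude: |H| = 0.2903 (-10.7 dB); phase: φ = 73.1°.

|H| = 0.2903 (-10.7 dB), φ = 73.1°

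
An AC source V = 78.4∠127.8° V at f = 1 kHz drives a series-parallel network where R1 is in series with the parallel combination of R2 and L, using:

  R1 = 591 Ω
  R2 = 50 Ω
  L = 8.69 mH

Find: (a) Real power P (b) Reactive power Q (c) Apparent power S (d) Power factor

Step 1 — Angular frequency: ω = 2π·f = 2π·1000 = 6283 rad/s.
Step 2 — Component impedances:
  R1: Z = R = 591 Ω
  R2: Z = R = 50 Ω
  L: Z = jωL = j·6283·0.00869 = 0 + j54.6 Ω
Step 3 — Parallel branch: R2 || L = 1/(1/R2 + 1/L) = 27.2 + j24.9 Ω.
Step 4 — Series with R1: Z_total = R1 + (R2 || L) = 618.2 + j24.9 Ω = 618.7∠2.3° Ω.
Step 5 — Source phasor: V = 78.4∠127.8° V = -48.05 + j61.95 V.
Step 6 — Current: I = V / Z = -0.07357 + j0.1032 A = 0.1267∠125.5° A.
Step 7 — Complex power: S = V·I* = 9.927 + j0.3999 VA.
Step 8 — Real power: P = Re(S) = 9.927 W.
Step 9 — Reactive power: Q = Im(S) = 0.3999 VAR.
Step 10 — Apparent power: |S| = 9.935 VA.
Step 11 — Power factor: PF = P/|S| = 0.9992 (lagging).

(a) P = 9.927 W  (b) Q = 0.3999 VAR  (c) S = 9.935 VA  (d) PF = 0.9992 (lagging)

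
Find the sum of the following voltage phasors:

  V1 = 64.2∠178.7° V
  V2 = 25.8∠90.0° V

Step 1 — Convert each phasor to rectangular form:
  V1 = 64.2·(cos(178.7°) + j·sin(178.7°)) = -64.18 + j1.457 V
  V2 = 25.8·(cos(90.0°) + j·sin(90.0°)) = 0 + j25.8 V
Step 2 — Sum components: V_total = -64.18 + j27.26 V.
Step 3 — Convert to polar: |V_total| = 69.73 V, ∠V_total = 157.0°.

V_total = 69.73∠157.0° V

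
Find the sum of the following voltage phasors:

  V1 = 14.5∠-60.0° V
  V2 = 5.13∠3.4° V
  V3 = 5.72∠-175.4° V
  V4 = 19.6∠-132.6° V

Step 1 — Convert each phasor to rectangular form:
  V1 = 14.5·(cos(-60.0°) + j·sin(-60.0°)) = 7.25 - j12.56 V
  V2 = 5.13·(cos(3.4°) + j·sin(3.4°)) = 5.121 + j0.3042 V
  V3 = 5.72·(cos(-175.4°) + j·sin(-175.4°)) = -5.702 - j0.4587 V
  V4 = 19.6·(cos(-132.6°) + j·sin(-132.6°)) = -13.27 - j14.43 V
Step 2 — Sum components: V_total = -6.597 - j27.14 V.
Step 3 — Convert to polar: |V_total| = 27.93 V, ∠V_total = -103.7°.

V_total = 27.93∠-103.7° V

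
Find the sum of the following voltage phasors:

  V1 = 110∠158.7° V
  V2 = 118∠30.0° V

Step 1 — Convert each phasor to rectangular form:
  V1 = 110·(cos(158.7°) + j·sin(158.7°)) = -102.5 + j39.96 V
  V2 = 118·(cos(30.0°) + j·sin(30.0°)) = 102.2 + j59 V
Step 2 — Sum components: V_total = -0.295 + j98.96 V.
Step 3 — Convert to polar: |V_total| = 98.96 V, ∠V_total = 90.2°.

V_total = 98.96∠90.2° V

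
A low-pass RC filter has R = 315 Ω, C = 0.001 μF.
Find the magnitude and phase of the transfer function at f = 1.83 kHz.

Step 1 — Angular frequency: ω = 2π·1830 = 1.15e+04 rad/s.
Step 2 — Transfer function: H(jω) = 1/(1 + jωRC).
Step 3 — Denominator: 1 + jωRC = 1 + j·1.15e+04·315·1e-09 = 1 + j0.003622.
Step 4 — H = 1 - j0.003622.
Step 5 — Magnitude: |H| = 1 (-0.0 dB); phase: φ = -0.2°.

|H| = 1 (-0.0 dB), φ = -0.2°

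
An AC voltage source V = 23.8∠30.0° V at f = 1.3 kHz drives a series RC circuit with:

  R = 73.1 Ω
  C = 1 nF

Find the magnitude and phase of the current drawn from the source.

Step 1 — Angular frequency: ω = 2π·f = 2π·1300 = 8168 rad/s.
Step 2 — Component impedances:
  R: Z = R = 73.1 Ω
  C: Z = 1/(jωC) = -j/(ω·C) = 0 - j1.224e+05 Ω
Step 3 — Series combination: Z_total = R + C = 73.1 - j1.224e+05 Ω = 1.224e+05∠-90.0° Ω.
Step 4 — Source phasor: V = 23.8∠30.0° V = 20.61 + j11.9 V.
Step 5 — Ohm's law: I = V / Z_total = (20.61 + j11.9) / (73.1 - j1.224e+05) = -9.71e-05 + j0.0001684 A.
Step 6 — Convert to polar: |I| = 0.0001944 A, ∠I = 120.0°.

I = 0.0001944∠120.0° A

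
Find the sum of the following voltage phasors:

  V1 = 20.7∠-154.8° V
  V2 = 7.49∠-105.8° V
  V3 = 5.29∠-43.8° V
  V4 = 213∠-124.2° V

Step 1 — Convert each phasor to rectangular form:
  V1 = 20.7·(cos(-154.8°) + j·sin(-154.8°)) = -18.73 - j8.814 V
  V2 = 7.49·(cos(-105.8°) + j·sin(-105.8°)) = -2.039 - j7.207 V
  V3 = 5.29·(cos(-43.8°) + j·sin(-43.8°)) = 3.818 - j3.661 V
  V4 = 213·(cos(-124.2°) + j·sin(-124.2°)) = -119.7 - j176.2 V
Step 2 — Sum components: V_total = -136.7 - j195.9 V.
Step 3 — Convert to polar: |V_total| = 238.8 V, ∠V_total = -124.9°.

V_total = 238.8∠-124.9° V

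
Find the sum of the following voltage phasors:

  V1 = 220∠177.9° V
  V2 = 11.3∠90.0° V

Step 1 — Convert each phasor to rectangular form:
  V1 = 220·(cos(177.9°) + j·sin(177.9°)) = -219.9 + j8.062 V
  V2 = 11.3·(cos(90.0°) + j·sin(90.0°)) = 0 + j11.3 V
Step 2 — Sum components: V_total = -219.9 + j19.36 V.
Step 3 — Convert to polar: |V_total| = 220.7 V, ∠V_total = 175.0°.

V_total = 220.7∠175.0° V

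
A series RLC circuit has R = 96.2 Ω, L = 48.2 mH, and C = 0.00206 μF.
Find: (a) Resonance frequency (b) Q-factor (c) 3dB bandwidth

Step 1 — Resonance: ω₀ = 1/√(LC) = 1/√(0.0482·2.06e-09) = 1.004e+05 rad/s.
Step 2 — f₀ = ω₀/(2π) = 1.597e+04 Hz.
Step 3 — Series Q: Q = ω₀L/R = 1.004e+05·0.0482/96.2 = 50.28.
Step 4 — Bandwidth: Δω = ω₀/Q = 1996 rad/s; BW = Δω/(2π) = 317.6 Hz.

(a) f₀ = 1.597e+04 Hz  (b) Q = 50.28  (c) BW = 317.6 Hz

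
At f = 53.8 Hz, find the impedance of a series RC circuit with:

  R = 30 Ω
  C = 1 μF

Step 1 — Angular frequency: ω = 2π·f = 2π·53.8 = 338 rad/s.
Step 2 — Component impedances:
  R: Z = R = 30 Ω
  C: Z = 1/(jωC) = -j/(ω·C) = 0 - j2958 Ω
Step 3 — Series combination: Z_total = R + C = 30 - j2958 Ω = 2958∠-89.4° Ω.

Z = 30 - j2958 Ω = 2958∠-89.4° Ω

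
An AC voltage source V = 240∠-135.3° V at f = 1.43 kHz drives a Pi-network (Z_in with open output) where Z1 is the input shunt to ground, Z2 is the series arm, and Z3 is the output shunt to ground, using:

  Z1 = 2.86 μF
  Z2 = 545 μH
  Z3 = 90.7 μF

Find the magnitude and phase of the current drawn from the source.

Step 1 — Angular frequency: ω = 2π·f = 2π·1430 = 8985 rad/s.
Step 2 — Component impedances:
  Z1: Z = 1/(jωC) = -j/(ω·C) = 0 - j38.92 Ω
  Z2: Z = jωL = j·8985·0.000545 = 0 + j4.897 Ω
  Z3: Z = 1/(jωC) = -j/(ω·C) = 0 - j1.227 Ω
Step 3 — With open output, the series arm Z2 and the output shunt Z3 appear in series to ground: Z2 + Z3 = 0 + j3.67 Ω.
Step 4 — Parallel with input shunt Z1: Z_in = Z1 || (Z2 + Z3) = 0 + j4.052 Ω = 4.052∠90.0° Ω.
Step 5 — Source phasor: V = 240∠-135.3° V = -170.6 - j168.8 V.
Step 6 — Ohm's law: I = V / Z_total = (-170.6 - j168.8) / (0 + j4.052) = -41.66 + j42.1 A.
Step 7 — Convert to polar: |I| = 59.23 A, ∠I = 134.7°.

I = 59.23∠134.7° A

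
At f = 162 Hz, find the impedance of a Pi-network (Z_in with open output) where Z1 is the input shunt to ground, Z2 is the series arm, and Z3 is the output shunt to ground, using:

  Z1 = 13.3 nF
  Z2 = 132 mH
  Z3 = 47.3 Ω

Step 1 — Angular frequency: ω = 2π·f = 2π·162 = 1018 rad/s.
Step 2 — Component impedances:
  Z1: Z = 1/(jωC) = -j/(ω·C) = 0 - j7.387e+04 Ω
  Z2: Z = jωL = j·1018·0.132 = 0 + j134.4 Ω
  Z3: Z = R = 47.3 Ω
Step 3 — With open output, the series arm Z2 and the output shunt Z3 appear in series to ground: Z2 + Z3 = 47.3 + j134.4 Ω.
Step 4 — Parallel with input shunt Z1: Z_in = Z1 || (Z2 + Z3) = 47.47 + j134.6 Ω = 142.7∠70.6° Ω.

Z = 47.47 + j134.6 Ω = 142.7∠70.6° Ω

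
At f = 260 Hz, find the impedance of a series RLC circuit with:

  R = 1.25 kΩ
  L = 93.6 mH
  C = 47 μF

Step 1 — Angular frequency: ω = 2π·f = 2π·260 = 1634 rad/s.
Step 2 — Component impedances:
  R: Z = R = 1250 Ω
  L: Z = jωL = j·1634·0.0936 = 0 + j152.9 Ω
  C: Z = 1/(jωC) = -j/(ω·C) = 0 - j13.02 Ω
Step 3 — Series combination: Z_total = R + L + C = 1250 + j139.9 Ω = 1258∠6.4° Ω.

Z = 1250 + j139.9 Ω = 1258∠6.4° Ω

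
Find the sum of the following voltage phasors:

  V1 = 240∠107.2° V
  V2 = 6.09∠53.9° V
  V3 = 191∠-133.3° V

Step 1 — Convert each phasor to rectangular form:
  V1 = 240·(cos(107.2°) + j·sin(107.2°)) = -70.97 + j229.3 V
  V2 = 6.09·(cos(53.9°) + j·sin(53.9°)) = 3.588 + j4.921 V
  V3 = 191·(cos(-133.3°) + j·sin(-133.3°)) = -131 - j139 V
Step 2 — Sum components: V_total = -198.4 + j95.18 V.
Step 3 — Convert to polar: |V_total| = 220 V, ∠V_total = 154.4°.

V_total = 220∠154.4° V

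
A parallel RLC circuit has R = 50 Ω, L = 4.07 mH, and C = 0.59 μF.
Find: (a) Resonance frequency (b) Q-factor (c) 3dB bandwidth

Step 1 — Resonance: ω₀ = 1/√(LC) = 1/√(0.00407·5.9e-07) = 2.041e+04 rad/s.
Step 2 — f₀ = ω₀/(2π) = 3248 Hz.
Step 3 — Parallel Q: Q = R/(ω₀L) = 50/(2.041e+04·0.00407) = 0.602.
Step 4 — Bandwidth: Δω = ω₀/Q = 3.39e+04 rad/s; BW = Δω/(2π) = 5395 Hz.

(a) f₀ = 3248 Hz  (b) Q = 0.602  (c) BW = 5395 Hz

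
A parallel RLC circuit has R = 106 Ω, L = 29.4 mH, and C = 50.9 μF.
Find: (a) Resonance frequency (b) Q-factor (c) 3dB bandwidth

Step 1 — Resonance: ω₀ = 1/√(LC) = 1/√(0.0294·5.09e-05) = 817.5 rad/s.
Step 2 — f₀ = ω₀/(2π) = 130.1 Hz.
Step 3 — Parallel Q: Q = R/(ω₀L) = 106/(817.5·0.0294) = 4.411.
Step 4 — Bandwidth: Δω = ω₀/Q = 185.3 rad/s; BW = Δω/(2π) = 29.5 Hz.

(a) f₀ = 130.1 Hz  (b) Q = 4.411  (c) BW = 29.5 Hz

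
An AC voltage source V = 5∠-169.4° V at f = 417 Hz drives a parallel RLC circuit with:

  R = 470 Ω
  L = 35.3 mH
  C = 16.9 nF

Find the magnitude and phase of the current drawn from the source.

Step 1 — Angular frequency: ω = 2π·f = 2π·417 = 2620 rad/s.
Step 2 — Component impedances:
  R: Z = R = 470 Ω
  L: Z = jωL = j·2620·0.0353 = 0 + j92.49 Ω
  C: Z = 1/(jωC) = -j/(ω·C) = 0 - j2.258e+04 Ω
Step 3 — Parallel combination: 1/Z_total = 1/R + 1/L + 1/C; Z_total = 17.66 + j89.38 Ω = 91.11∠78.8° Ω.
Step 4 — Source phasor: V = 5∠-169.4° V = -4.915 - j0.9198 V.
Step 5 — Ohm's law: I = V / Z_total = (-4.915 - j0.9198) / (17.66 + j89.38) = -0.02036 + j0.05096 A.
Step 6 — Convert to polar: |I| = 0.05488 A, ∠I = 111.8°.

I = 0.05488∠111.8° A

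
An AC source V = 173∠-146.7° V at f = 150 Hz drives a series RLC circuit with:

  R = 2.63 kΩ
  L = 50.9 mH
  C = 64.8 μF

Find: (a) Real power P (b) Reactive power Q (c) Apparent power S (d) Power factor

Step 1 — Angular frequency: ω = 2π·f = 2π·150 = 942.5 rad/s.
Step 2 — Component impedances:
  R: Z = R = 2630 Ω
  L: Z = jωL = j·942.5·0.0509 = 0 + j47.97 Ω
  C: Z = 1/(jωC) = -j/(ω·C) = 0 - j16.37 Ω
Step 3 — Series combination: Z_total = R + L + C = 2630 + j31.6 Ω = 2630∠0.7° Ω.
Step 4 — Source phasor: V = 173∠-146.7° V = -144.6 - j94.98 V.
Step 5 — Current: I = V / Z = -0.0554 - j0.03545 A = 0.06577∠-147.4° A.
Step 6 — Complex power: S = V·I* = 11.38 + j0.1367 VA.
Step 7 — Real power: P = Re(S) = 11.38 W.
Step 8 — Reactive power: Q = Im(S) = 0.1367 VAR.
Step 9 — Apparent power: |S| = 11.38 VA.
Step 10 — Power factor: PF = P/|S| = 0.9999 (lagging).

(a) P = 11.38 W  (b) Q = 0.1367 VAR  (c) S = 11.38 VA  (d) PF = 0.9999 (lagging)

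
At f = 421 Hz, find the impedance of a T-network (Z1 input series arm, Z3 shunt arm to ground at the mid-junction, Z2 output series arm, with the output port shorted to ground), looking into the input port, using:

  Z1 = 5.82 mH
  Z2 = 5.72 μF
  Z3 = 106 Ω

Step 1 — Angular frequency: ω = 2π·f = 2π·421 = 2645 rad/s.
Step 2 — Component impedances:
  Z1: Z = jωL = j·2645·0.00582 = 0 + j15.4 Ω
  Z2: Z = 1/(jωC) = -j/(ω·C) = 0 - j66.09 Ω
  Z3: Z = R = 106 Ω
Step 3 — With the output port shorted to ground, the output series arm Z2 runs from the junction to ground; the shunt arm Z3 also runs from the junction to ground. They appear in parallel: Z3 || Z2 = 29.67 - j47.59 Ω.
Step 4 — Series with input arm Z1: Z_in = Z1 + (Z3 || Z2) = 29.67 - j32.2 Ω = 43.78∠-47.3° Ω.

Z = 29.67 - j32.2 Ω = 43.78∠-47.3° Ω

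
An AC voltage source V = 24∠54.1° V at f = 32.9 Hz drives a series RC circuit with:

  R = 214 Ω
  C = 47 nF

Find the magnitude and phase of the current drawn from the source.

Step 1 — Angular frequency: ω = 2π·f = 2π·32.9 = 206.7 rad/s.
Step 2 — Component impedances:
  R: Z = R = 214 Ω
  C: Z = 1/(jωC) = -j/(ω·C) = 0 - j1.029e+05 Ω
Step 3 — Series combination: Z_total = R + C = 214 - j1.029e+05 Ω = 1.029e+05∠-89.9° Ω.
Step 4 — Source phasor: V = 24∠54.1° V = 14.07 + j19.44 V.
Step 5 — Ohm's law: I = V / Z_total = (14.07 + j19.44) / (214 - j1.029e+05) = -0.0001886 + j0.0001371 A.
Step 6 — Convert to polar: |I| = 0.0002332 A, ∠I = 144.0°.

I = 0.0002332∠144.0° A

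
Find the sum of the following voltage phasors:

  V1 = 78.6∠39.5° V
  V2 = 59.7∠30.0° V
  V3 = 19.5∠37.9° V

Step 1 — Convert each phasor to rectangular form:
  V1 = 78.6·(cos(39.5°) + j·sin(39.5°)) = 60.65 + j50 V
  V2 = 59.7·(cos(30.0°) + j·sin(30.0°)) = 51.7 + j29.85 V
  V3 = 19.5·(cos(37.9°) + j·sin(37.9°)) = 15.39 + j11.98 V
Step 2 — Sum components: V_total = 127.7 + j91.82 V.
Step 3 — Convert to polar: |V_total| = 157.3 V, ∠V_total = 35.7°.

V_total = 157.3∠35.7° V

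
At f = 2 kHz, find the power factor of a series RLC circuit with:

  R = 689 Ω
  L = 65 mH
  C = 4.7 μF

Step 1 — Angular frequency: ω = 2π·f = 2π·2000 = 1.257e+04 rad/s.
Step 2 — Component impedances:
  R: Z = R = 689 Ω
  L: Z = jωL = j·1.257e+04·0.065 = 0 + j816.8 Ω
  C: Z = 1/(jωC) = -j/(ω·C) = 0 - j16.93 Ω
Step 3 — Series combination: Z_total = R + L + C = 689 + j799.9 Ω = 1056∠49.3° Ω.
Step 4 — Power factor: PF = cos(φ) = Re(Z)/|Z| = 689/1055.7 = 0.6526.
Step 5 — Type: Im(Z) = 799.9 ⇒ lagging (phase φ = 49.3°).

PF = 0.6526 (lagging, φ = 49.3°)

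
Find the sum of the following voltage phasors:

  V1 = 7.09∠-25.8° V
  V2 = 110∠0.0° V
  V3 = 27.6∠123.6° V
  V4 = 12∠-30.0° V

Step 1 — Convert each phasor to rectangular form:
  V1 = 7.09·(cos(-25.8°) + j·sin(-25.8°)) = 6.383 - j3.086 V
  V2 = 110·(cos(0.0°) + j·sin(0.0°)) = 110 V
  V3 = 27.6·(cos(123.6°) + j·sin(123.6°)) = -15.27 + j22.99 V
  V4 = 12·(cos(-30.0°) + j·sin(-30.0°)) = 10.39 - j6 V
Step 2 — Sum components: V_total = 111.5 + j13.9 V.
Step 3 — Convert to polar: |V_total| = 112.4 V, ∠V_total = 7.1°.

V_total = 112.4∠7.1° V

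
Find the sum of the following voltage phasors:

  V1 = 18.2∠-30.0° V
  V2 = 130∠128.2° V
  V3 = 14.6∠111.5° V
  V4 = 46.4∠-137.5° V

Step 1 — Convert each phasor to rectangular form:
  V1 = 18.2·(cos(-30.0°) + j·sin(-30.0°)) = 15.76 - j9.1 V
  V2 = 130·(cos(128.2°) + j·sin(128.2°)) = -80.39 + j102.2 V
  V3 = 14.6·(cos(111.5°) + j·sin(111.5°)) = -5.351 + j13.58 V
  V4 = 46.4·(cos(-137.5°) + j·sin(-137.5°)) = -34.21 - j31.35 V
Step 2 — Sum components: V_total = -104.2 + j75.3 V.
Step 3 — Convert to polar: |V_total| = 128.6 V, ∠V_total = 144.1°.

V_total = 128.6∠144.1° V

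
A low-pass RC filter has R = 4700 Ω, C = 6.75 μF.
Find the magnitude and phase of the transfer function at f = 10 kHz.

Step 1 — Angular frequency: ω = 2π·1e+04 = 6.283e+04 rad/s.
Step 2 — Transfer function: H(jω) = 1/(1 + jωRC).
Step 3 — Denominator: 1 + jωRC = 1 + j·6.283e+04·4700·6.75e-06 = 1 + j1993.
Step 4 — H = 2.517e-07 - j0.0005017.
Step 5 — Magnitude: |H| = 0.0005017 (-66.0 dB); phase: φ = -90.0°.

|H| = 0.0005017 (-66.0 dB), φ = -90.0°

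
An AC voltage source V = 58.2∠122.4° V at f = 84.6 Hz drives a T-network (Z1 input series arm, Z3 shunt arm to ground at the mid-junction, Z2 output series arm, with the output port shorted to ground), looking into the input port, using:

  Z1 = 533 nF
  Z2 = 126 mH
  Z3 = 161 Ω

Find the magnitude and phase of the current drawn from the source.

Step 1 — Angular frequency: ω = 2π·f = 2π·84.6 = 531.6 rad/s.
Step 2 — Component impedances:
  Z1: Z = 1/(jωC) = -j/(ω·C) = 0 - j3530 Ω
  Z2: Z = jωL = j·531.6·0.126 = 0 + j66.98 Ω
  Z3: Z = R = 161 Ω
Step 3 — With the output port shorted to ground, the output series arm Z2 runs from the junction to ground; the shunt arm Z3 also runs from the junction to ground. They appear in parallel: Z3 || Z2 = 23.75 + j57.1 Ω.
Step 4 — Series with input arm Z1: Z_in = Z1 + (Z3 || Z2) = 23.75 - j3472 Ω = 3473∠-89.6° Ω.
Step 5 — Source phasor: V = 58.2∠122.4° V = -31.19 + j49.14 V.
Step 6 — Ohm's law: I = V / Z_total = (-31.19 + j49.14) / (23.75 - j3472) = -0.01421 - j0.008883 A.
Step 7 — Convert to polar: |I| = 0.01676 A, ∠I = -148.0°.

I = 0.01676∠-148.0° A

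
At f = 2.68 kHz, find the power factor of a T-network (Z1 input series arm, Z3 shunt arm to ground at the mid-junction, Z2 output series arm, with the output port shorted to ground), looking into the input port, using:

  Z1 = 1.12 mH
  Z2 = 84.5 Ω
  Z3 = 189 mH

Step 1 — Angular frequency: ω = 2π·f = 2π·2680 = 1.684e+04 rad/s.
Step 2 — Component impedances:
  Z1: Z = jωL = j·1.684e+04·0.00112 = 0 + j18.86 Ω
  Z2: Z = R = 84.5 Ω
  Z3: Z = jωL = j·1.684e+04·0.189 = 0 + j3183 Ω
Step 3 — With the output port shorted to ground, the output series arm Z2 runs from the junction to ground; the shunt arm Z3 also runs from the junction to ground. They appear in parallel: Z3 || Z2 = 84.44 + j2.242 Ω.
Step 4 — Series with input arm Z1: Z_in = Z1 + (Z3 || Z2) = 84.44 + j21.1 Ω = 87.04∠14.0° Ω.
Step 5 — Power factor: PF = cos(φ) = Re(Z)/|Z| = 84.44/87.037 = 0.9702.
Step 6 — Type: Im(Z) = 21.1 ⇒ lagging (phase φ = 14.0°).

PF = 0.9702 (lagging, φ = 14.0°)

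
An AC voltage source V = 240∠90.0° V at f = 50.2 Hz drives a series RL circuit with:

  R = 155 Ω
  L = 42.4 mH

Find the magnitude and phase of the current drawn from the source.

Step 1 — Angular frequency: ω = 2π·f = 2π·50.2 = 315.4 rad/s.
Step 2 — Component impedances:
  R: Z = R = 155 Ω
  L: Z = jωL = j·315.4·0.0424 = 0 + j13.37 Ω
Step 3 — Series combination: Z_total = R + L = 155 + j13.37 Ω = 155.6∠4.9° Ω.
Step 4 — Source phasor: V = 240∠90.0° V = 0 + j240 V.
Step 5 — Ohm's law: I = V / Z_total = (0 + j240) / (155 + j13.37) = 0.1326 + j1.537 A.
Step 6 — Convert to polar: |I| = 1.543 A, ∠I = 85.1°.

I = 1.543∠85.1° A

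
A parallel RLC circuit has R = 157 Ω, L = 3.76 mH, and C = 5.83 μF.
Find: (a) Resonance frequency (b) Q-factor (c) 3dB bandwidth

Step 1 — Resonance: ω₀ = 1/√(LC) = 1/√(0.00376·5.83e-06) = 6754 rad/s.
Step 2 — f₀ = ω₀/(2π) = 1075 Hz.
Step 3 — Parallel Q: Q = R/(ω₀L) = 157/(6754·0.00376) = 6.182.
Step 4 — Bandwidth: Δω = ω₀/Q = 1093 rad/s; BW = Δω/(2π) = 173.9 Hz.

(a) f₀ = 1075 Hz  (b) Q = 6.182  (c) BW = 173.9 Hz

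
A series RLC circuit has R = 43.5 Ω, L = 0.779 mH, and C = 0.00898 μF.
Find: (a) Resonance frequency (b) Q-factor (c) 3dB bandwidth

Step 1 — Resonance: ω₀ = 1/√(LC) = 1/√(0.000779·8.98e-09) = 3.781e+05 rad/s.
Step 2 — f₀ = ω₀/(2π) = 6.017e+04 Hz.
Step 3 — Series Q: Q = ω₀L/R = 3.781e+05·0.000779/43.5 = 6.771.
Step 4 — Bandwidth: Δω = ω₀/Q = 5.584e+04 rad/s; BW = Δω/(2π) = 8887 Hz.

(a) f₀ = 6.017e+04 Hz  (b) Q = 6.771  (c) BW = 8887 Hz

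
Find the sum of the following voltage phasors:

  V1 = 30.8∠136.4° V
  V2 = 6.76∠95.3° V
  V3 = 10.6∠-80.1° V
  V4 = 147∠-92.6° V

Step 1 — Convert each phasor to rectangular form:
  V1 = 30.8·(cos(136.4°) + j·sin(136.4°)) = -22.3 + j21.24 V
  V2 = 6.76·(cos(95.3°) + j·sin(95.3°)) = -0.6244 + j6.731 V
  V3 = 10.6·(cos(-80.1°) + j·sin(-80.1°)) = 1.822 - j10.44 V
  V4 = 147·(cos(-92.6°) + j·sin(-92.6°)) = -6.668 - j146.8 V
Step 2 — Sum components: V_total = -27.77 - j129.3 V.
Step 3 — Convert to polar: |V_total| = 132.3 V, ∠V_total = -102.1°.

V_total = 132.3∠-102.1° V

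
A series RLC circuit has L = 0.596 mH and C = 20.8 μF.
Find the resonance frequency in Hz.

Step 1 — Resonance condition Im(Z)=0 gives ω₀ = 1/√(LC).
Step 2 — ω₀ = 1/√(0.000596·2.08e-05) = 8981 rad/s.
Step 3 — f₀ = ω₀/(2π) = 1429 Hz.

f₀ = 1429 Hz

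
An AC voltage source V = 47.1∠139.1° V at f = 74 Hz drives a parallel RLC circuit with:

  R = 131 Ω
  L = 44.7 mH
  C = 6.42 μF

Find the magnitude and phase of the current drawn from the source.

Step 1 — Angular frequency: ω = 2π·f = 2π·74 = 465 rad/s.
Step 2 — Component impedances:
  R: Z = R = 131 Ω
  L: Z = jωL = j·465·0.0447 = 0 + j20.78 Ω
  C: Z = 1/(jωC) = -j/(ω·C) = 0 - j335 Ω
Step 3 — Parallel combination: 1/Z_total = 1/R + 1/L + 1/C; Z_total = 3.644 + j21.54 Ω = 21.85∠80.4° Ω.
Step 4 — Source phasor: V = 47.1∠139.1° V = -35.6 + j30.84 V.
Step 5 — Ohm's law: I = V / Z_total = (-35.6 + j30.84) / (3.644 + j21.54) = 1.12 + j1.842 A.
Step 6 — Convert to polar: |I| = 2.156 A, ∠I = 58.7°.

I = 2.156∠58.7° A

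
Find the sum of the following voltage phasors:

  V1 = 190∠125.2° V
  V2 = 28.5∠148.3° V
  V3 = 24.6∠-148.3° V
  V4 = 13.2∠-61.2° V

Step 1 — Convert each phasor to rectangular form:
  V1 = 190·(cos(125.2°) + j·sin(125.2°)) = -109.5 + j155.3 V
  V2 = 28.5·(cos(148.3°) + j·sin(148.3°)) = -24.25 + j14.98 V
  V3 = 24.6·(cos(-148.3°) + j·sin(-148.3°)) = -20.93 - j12.93 V
  V4 = 13.2·(cos(-61.2°) + j·sin(-61.2°)) = 6.359 - j11.57 V
Step 2 — Sum components: V_total = -148.3 + j145.7 V.
Step 3 — Convert to polar: |V_total| = 208 V, ∠V_total = 135.5°.

V_total = 208∠135.5° V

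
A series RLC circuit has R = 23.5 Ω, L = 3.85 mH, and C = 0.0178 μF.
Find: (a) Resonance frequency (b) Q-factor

Step 1 — Resonance condition Im(Z)=0 gives ω₀ = 1/√(LC).
Step 2 — ω₀ = 1/√(0.00385·1.78e-08) = 1.208e+05 rad/s.
Step 3 — f₀ = ω₀/(2π) = 1.923e+04 Hz.
Step 4 — Series Q: Q = ω₀L/R = 1.208e+05·0.00385/23.5 = 19.79.

(a) f₀ = 1.923e+04 Hz  (b) Q = 19.79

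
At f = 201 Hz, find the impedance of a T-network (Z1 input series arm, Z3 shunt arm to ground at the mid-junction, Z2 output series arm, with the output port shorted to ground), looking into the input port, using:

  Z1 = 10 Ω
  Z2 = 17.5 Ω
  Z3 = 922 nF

Step 1 — Angular frequency: ω = 2π·f = 2π·201 = 1263 rad/s.
Step 2 — Component impedances:
  Z1: Z = R = 10 Ω
  Z2: Z = R = 17.5 Ω
  Z3: Z = 1/(jωC) = -j/(ω·C) = 0 - j858.8 Ω
Step 3 — With the output port shorted to ground, the output series arm Z2 runs from the junction to ground; the shunt arm Z3 also runs from the junction to ground. They appear in parallel: Z3 || Z2 = 17.49 - j0.3565 Ω.
Step 4 — Series with input arm Z1: Z_in = Z1 + (Z3 || Z2) = 27.49 - j0.3565 Ω = 27.5∠-0.7° Ω.

Z = 27.49 - j0.3565 Ω = 27.5∠-0.7° Ω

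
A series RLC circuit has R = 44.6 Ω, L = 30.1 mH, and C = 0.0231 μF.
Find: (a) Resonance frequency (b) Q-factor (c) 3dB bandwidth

Step 1 — Resonance: ω₀ = 1/√(LC) = 1/√(0.0301·2.31e-08) = 3.792e+04 rad/s.
Step 2 — f₀ = ω₀/(2π) = 6036 Hz.
Step 3 — Series Q: Q = ω₀L/R = 3.792e+04·0.0301/44.6 = 25.59.
Step 4 — Bandwidth: Δω = ω₀/Q = 1482 rad/s; BW = Δω/(2π) = 235.8 Hz.

(a) f₀ = 6036 Hz  (b) Q = 25.59  (c) BW = 235.8 Hz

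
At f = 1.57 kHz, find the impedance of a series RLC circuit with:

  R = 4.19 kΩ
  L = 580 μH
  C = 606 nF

Step 1 — Angular frequency: ω = 2π·f = 2π·1570 = 9865 rad/s.
Step 2 — Component impedances:
  R: Z = R = 4190 Ω
  L: Z = jωL = j·9865·0.00058 = 0 + j5.721 Ω
  C: Z = 1/(jωC) = -j/(ω·C) = 0 - j167.3 Ω
Step 3 — Series combination: Z_total = R + L + C = 4190 - j161.6 Ω = 4193∠-2.2° Ω.

Z = 4190 - j161.6 Ω = 4193∠-2.2° Ω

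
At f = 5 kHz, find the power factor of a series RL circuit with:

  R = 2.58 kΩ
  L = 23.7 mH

Step 1 — Angular frequency: ω = 2π·f = 2π·5000 = 3.142e+04 rad/s.
Step 2 — Component impedances:
  R: Z = R = 2580 Ω
  L: Z = jωL = j·3.142e+04·0.0237 = 0 + j744.6 Ω
Step 3 — Series combination: Z_total = R + L = 2580 + j744.6 Ω = 2685∠16.1° Ω.
Step 4 — Power factor: PF = cos(φ) = Re(Z)/|Z| = 2580/2685.3 = 0.9608.
Step 5 — Type: Im(Z) = 744.6 ⇒ lagging (phase φ = 16.1°).

PF = 0.9608 (lagging, φ = 16.1°)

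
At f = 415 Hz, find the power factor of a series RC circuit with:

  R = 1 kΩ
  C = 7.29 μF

Step 1 — Angular frequency: ω = 2π·f = 2π·415 = 2608 rad/s.
Step 2 — Component impedances:
  R: Z = R = 1000 Ω
  C: Z = 1/(jωC) = -j/(ω·C) = 0 - j52.61 Ω
Step 3 — Series combination: Z_total = R + C = 1000 - j52.61 Ω = 1001∠-3.0° Ω.
Step 4 — Power factor: PF = cos(φ) = Re(Z)/|Z| = 1000/1001.4 = 0.9986.
Step 5 — Type: Im(Z) = -52.61 ⇒ leading (phase φ = -3.0°).

PF = 0.9986 (leading, φ = -3.0°)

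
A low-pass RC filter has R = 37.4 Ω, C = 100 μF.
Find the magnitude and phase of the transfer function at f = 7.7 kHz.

Step 1 — Angular frequency: ω = 2π·7700 = 4.838e+04 rad/s.
Step 2 — Transfer function: H(jω) = 1/(1 + jωRC).
Step 3 — Denominator: 1 + jωRC = 1 + j·4.838e+04·37.4·0.0001 = 1 + j180.9.
Step 4 — H = 3.054e-05 - j0.005526.
Step 5 — Magnitude: |H| = 0.005527 (-45.2 dB); phase: φ = -89.7°.

|H| = 0.005527 (-45.2 dB), φ = -89.7°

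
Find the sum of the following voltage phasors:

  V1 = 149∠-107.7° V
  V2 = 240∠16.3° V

Step 1 — Convert each phasor to rectangular form:
  V1 = 149·(cos(-107.7°) + j·sin(-107.7°)) = -45.3 - j141.9 V
  V2 = 240·(cos(16.3°) + j·sin(16.3°)) = 230.4 + j67.36 V
Step 2 — Sum components: V_total = 185.1 - j74.59 V.
Step 3 — Convert to polar: |V_total| = 199.5 V, ∠V_total = -22.0°.

V_total = 199.5∠-22.0° V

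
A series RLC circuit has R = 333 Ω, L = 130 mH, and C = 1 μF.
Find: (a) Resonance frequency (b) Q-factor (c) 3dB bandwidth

Step 1 — Resonance: ω₀ = 1/√(LC) = 1/√(0.13·1e-06) = 2774 rad/s.
Step 2 — f₀ = ω₀/(2π) = 441.4 Hz.
Step 3 — Series Q: Q = ω₀L/R = 2774·0.13/333 = 1.083.
Step 4 — Bandwidth: Δω = ω₀/Q = 2562 rad/s; BW = Δω/(2π) = 407.7 Hz.

(a) f₀ = 441.4 Hz  (b) Q = 1.083  (c) BW = 407.7 Hz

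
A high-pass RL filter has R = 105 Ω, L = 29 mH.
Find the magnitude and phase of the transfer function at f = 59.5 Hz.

Step 1 — Angular frequency: ω = 2π·59.5 = 373.8 rad/s.
Step 2 — Transfer function: H(jω) = jωL/(R + jωL).
Step 3 — Numerator jωL = j·10.84; denominator R + jωL = 105 + j10.84.
Step 4 — H = 0.01055 + j0.1022.
Step 5 — Magnitude: |H| = 0.1027 (-19.8 dB); phase: φ = 84.1°.

|H| = 0.1027 (-19.8 dB), φ = 84.1°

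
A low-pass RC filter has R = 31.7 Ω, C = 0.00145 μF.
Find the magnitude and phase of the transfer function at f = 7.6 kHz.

Step 1 — Angular frequency: ω = 2π·7600 = 4.775e+04 rad/s.
Step 2 — Transfer function: H(jω) = 1/(1 + jωRC).
Step 3 — Denominator: 1 + jωRC = 1 + j·4.775e+04·31.7·1.45e-09 = 1 + j0.002195.
Step 4 — H = 1 - j0.002195.
Step 5 — Magnitude: |H| = 1 (-0.0 dB); phase: φ = -0.1°.

|H| = 1 (-0.0 dB), φ = -0.1°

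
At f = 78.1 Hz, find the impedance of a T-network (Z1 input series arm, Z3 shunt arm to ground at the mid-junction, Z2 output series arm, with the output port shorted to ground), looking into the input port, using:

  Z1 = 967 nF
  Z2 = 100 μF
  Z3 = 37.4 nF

Step 1 — Angular frequency: ω = 2π·f = 2π·78.1 = 490.7 rad/s.
Step 2 — Component impedances:
  Z1: Z = 1/(jωC) = -j/(ω·C) = 0 - j2107 Ω
  Z2: Z = 1/(jωC) = -j/(ω·C) = 0 - j20.38 Ω
  Z3: Z = 1/(jωC) = -j/(ω·C) = 0 - j5.449e+04 Ω
Step 3 — With the output port shorted to ground, the output series arm Z2 runs from the junction to ground; the shunt arm Z3 also runs from the junction to ground. They appear in parallel: Z3 || Z2 = 0 - j20.37 Ω.
Step 4 — Series with input arm Z1: Z_in = Z1 + (Z3 || Z2) = 0 - j2128 Ω = 2128∠-90.0° Ω.

Z = 0 - j2128 Ω = 2128∠-90.0° Ω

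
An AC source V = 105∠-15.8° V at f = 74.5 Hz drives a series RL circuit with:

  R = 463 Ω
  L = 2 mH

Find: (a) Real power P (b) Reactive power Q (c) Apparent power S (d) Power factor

Step 1 — Angular frequency: ω = 2π·f = 2π·74.5 = 468.1 rad/s.
Step 2 — Component impedances:
  R: Z = R = 463 Ω
  L: Z = jωL = j·468.1·0.002 = 0 + j0.9362 Ω
Step 3 — Series combination: Z_total = R + L = 463 + j0.9362 Ω = 463∠0.1° Ω.
Step 4 — Source phasor: V = 105∠-15.8° V = 101 - j28.59 V.
Step 5 — Current: I = V / Z = 0.2181 - j0.06219 A = 0.2268∠-15.9° A.
Step 6 — Complex power: S = V·I* = 23.81 + j0.04815 VA.
Step 7 — Real power: P = Re(S) = 23.81 W.
Step 8 — Reactive power: Q = Im(S) = 0.04815 VAR.
Step 9 — Apparent power: |S| = 23.81 VA.
Step 10 — Power factor: PF = P/|S| = 1 (lagging).

(a) P = 23.81 W  (b) Q = 0.04815 VAR  (c) S = 23.81 VA  (d) PF = 1 (lagging)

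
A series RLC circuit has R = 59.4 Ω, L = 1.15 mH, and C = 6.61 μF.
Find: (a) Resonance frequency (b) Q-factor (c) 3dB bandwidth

Step 1 — Resonance condition Im(Z)=0 gives ω₀ = 1/√(LC).
Step 2 — ω₀ = 1/√(0.00115·6.61e-06) = 1.147e+04 rad/s.
Step 3 — f₀ = ω₀/(2π) = 1825 Hz.
Step 4 — Series Q: Q = ω₀L/R = 1.147e+04·0.00115/59.4 = 0.2221.
Step 5 — 3dB bandwidth: Δω = ω₀/Q = 5.165e+04 rad/s; BW = Δω/(2π) = 8221 Hz.

(a) f₀ = 1825 Hz  (b) Q = 0.2221  (c) BW = 8221 Hz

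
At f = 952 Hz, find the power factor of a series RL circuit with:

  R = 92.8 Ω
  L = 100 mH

Step 1 — Angular frequency: ω = 2π·f = 2π·952 = 5982 rad/s.
Step 2 — Component impedances:
  R: Z = R = 92.8 Ω
  L: Z = jωL = j·5982·0.1 = 0 + j598.2 Ω
Step 3 — Series combination: Z_total = R + L = 92.8 + j598.2 Ω = 605.3∠81.2° Ω.
Step 4 — Power factor: PF = cos(φ) = Re(Z)/|Z| = 92.8/605.3 = 0.1533.
Step 5 — Type: Im(Z) = 598.2 ⇒ lagging (phase φ = 81.2°).

PF = 0.1533 (lagging, φ = 81.2°)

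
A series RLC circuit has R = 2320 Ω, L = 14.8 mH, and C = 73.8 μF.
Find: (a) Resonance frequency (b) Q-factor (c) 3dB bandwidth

Step 1 — Resonance: ω₀ = 1/√(LC) = 1/√(0.0148·7.38e-05) = 956.8 rad/s.
Step 2 — f₀ = ω₀/(2π) = 152.3 Hz.
Step 3 — Series Q: Q = ω₀L/R = 956.8·0.0148/2320 = 0.006104.
Step 4 — Bandwidth: Δω = ω₀/Q = 1.568e+05 rad/s; BW = Δω/(2π) = 2.495e+04 Hz.

(a) f₀ = 152.3 Hz  (b) Q = 0.006104  (c) BW = 2.495e+04 Hz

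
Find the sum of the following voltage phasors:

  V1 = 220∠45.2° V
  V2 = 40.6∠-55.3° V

Step 1 — Convert each phasor to rectangular form:
  V1 = 220·(cos(45.2°) + j·sin(45.2°)) = 155 + j156.1 V
  V2 = 40.6·(cos(-55.3°) + j·sin(-55.3°)) = 23.11 - j33.38 V
Step 2 — Sum components: V_total = 178.1 + j122.7 V.
Step 3 — Convert to polar: |V_total| = 216.3 V, ∠V_total = 34.6°.

V_total = 216.3∠34.6° V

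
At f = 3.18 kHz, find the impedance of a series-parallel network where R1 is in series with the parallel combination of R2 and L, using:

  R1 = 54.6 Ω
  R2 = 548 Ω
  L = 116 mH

Step 1 — Angular frequency: ω = 2π·f = 2π·3180 = 1.998e+04 rad/s.
Step 2 — Component impedances:
  R1: Z = R = 54.6 Ω
  R2: Z = R = 548 Ω
  L: Z = jωL = j·1.998e+04·0.116 = 0 + j2318 Ω
Step 3 — Parallel branch: R2 || L = 1/(1/R2 + 1/L) = 519 + j122.7 Ω.
Step 4 — Series with R1: Z_total = R1 + (R2 || L) = 573.6 + j122.7 Ω = 586.6∠12.1° Ω.

Z = 573.6 + j122.7 Ω = 586.6∠12.1° Ω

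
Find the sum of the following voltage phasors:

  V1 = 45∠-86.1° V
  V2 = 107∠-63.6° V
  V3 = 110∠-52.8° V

Step 1 — Convert each phasor to rectangular form:
  V1 = 45·(cos(-86.1°) + j·sin(-86.1°)) = 3.061 - j44.9 V
  V2 = 107·(cos(-63.6°) + j·sin(-63.6°)) = 47.58 - j95.84 V
  V3 = 110·(cos(-52.8°) + j·sin(-52.8°)) = 66.51 - j87.62 V
Step 2 — Sum components: V_total = 117.1 - j228.4 V.
Step 3 — Convert to polar: |V_total| = 256.6 V, ∠V_total = -62.8°.

V_total = 256.6∠-62.8° V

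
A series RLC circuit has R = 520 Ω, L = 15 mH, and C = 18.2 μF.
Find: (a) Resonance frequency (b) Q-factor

Step 1 — Resonance condition Im(Z)=0 gives ω₀ = 1/√(LC).
Step 2 — ω₀ = 1/√(0.015·1.82e-05) = 1914 rad/s.
Step 3 — f₀ = ω₀/(2π) = 304.6 Hz.
Step 4 — Series Q: Q = ω₀L/R = 1914·0.015/520 = 0.05521.

(a) f₀ = 304.6 Hz  (b) Q = 0.05521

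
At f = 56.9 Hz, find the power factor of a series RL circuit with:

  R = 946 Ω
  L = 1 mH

Step 1 — Angular frequency: ω = 2π·f = 2π·56.9 = 357.5 rad/s.
Step 2 — Component impedances:
  R: Z = R = 946 Ω
  L: Z = jωL = j·357.5·0.001 = 0 + j0.3575 Ω
Step 3 — Series combination: Z_total = R + L = 946 + j0.3575 Ω = 946∠0.0° Ω.
Step 4 — Power factor: PF = cos(φ) = Re(Z)/|Z| = 946/946 = 1.
Step 5 — Type: Im(Z) = 0.3575 ⇒ lagging (phase φ = 0.0°).

PF = 1 (lagging, φ = 0.0°)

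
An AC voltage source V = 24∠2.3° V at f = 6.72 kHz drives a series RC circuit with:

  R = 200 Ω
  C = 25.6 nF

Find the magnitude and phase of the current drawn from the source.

Step 1 — Angular frequency: ω = 2π·f = 2π·6720 = 4.222e+04 rad/s.
Step 2 — Component impedances:
  R: Z = R = 200 Ω
  C: Z = 1/(jωC) = -j/(ω·C) = 0 - j925.1 Ω
Step 3 — Series combination: Z_total = R + C = 200 - j925.1 Ω = 946.5∠-77.8° Ω.
Step 4 — Source phasor: V = 24∠2.3° V = 23.98 + j0.9632 V.
Step 5 — Ohm's law: I = V / Z_total = (23.98 + j0.9632) / (200 - j925.1) = 0.004359 + j0.02498 A.
Step 6 — Convert to polar: |I| = 0.02536 A, ∠I = 80.1°.

I = 0.02536∠80.1° A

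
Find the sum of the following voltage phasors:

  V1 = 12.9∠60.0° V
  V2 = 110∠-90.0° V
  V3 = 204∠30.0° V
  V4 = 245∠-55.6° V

Step 1 — Convert each phasor to rectangular form:
  V1 = 12.9·(cos(60.0°) + j·sin(60.0°)) = 6.45 + j11.17 V
  V2 = 110·(cos(-90.0°) + j·sin(-90.0°)) = 0 - j110 V
  V3 = 204·(cos(30.0°) + j·sin(30.0°)) = 176.7 + j102 V
  V4 = 245·(cos(-55.6°) + j·sin(-55.6°)) = 138.4 - j202.2 V
Step 2 — Sum components: V_total = 321.5 - j199 V.
Step 3 — Convert to polar: |V_total| = 378.1 V, ∠V_total = -31.8°.

V_total = 378.1∠-31.8° V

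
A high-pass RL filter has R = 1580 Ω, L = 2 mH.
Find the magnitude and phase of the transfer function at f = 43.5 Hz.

Step 1 — Angular frequency: ω = 2π·43.5 = 273.3 rad/s.
Step 2 — Transfer function: H(jω) = jωL/(R + jωL).
Step 3 — Numerator jωL = j·0.5466; denominator R + jωL = 1580 + j0.5466.
Step 4 — H = 1.197e-07 + j0.000346.
Step 5 — Magnitude: |H| = 0.000346 (-69.2 dB); phase: φ = 90.0°.

|H| = 0.000346 (-69.2 dB), φ = 90.0°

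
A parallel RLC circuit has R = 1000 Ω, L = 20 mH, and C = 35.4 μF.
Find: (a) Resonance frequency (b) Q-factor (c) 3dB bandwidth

Step 1 — Resonance: ω₀ = 1/√(LC) = 1/√(0.02·3.54e-05) = 1188 rad/s.
Step 2 — f₀ = ω₀/(2π) = 189.1 Hz.
Step 3 — Parallel Q: Q = R/(ω₀L) = 1000/(1188·0.02) = 42.07.
Step 4 — Bandwidth: Δω = ω₀/Q = 28.25 rad/s; BW = Δω/(2π) = 4.496 Hz.

(a) f₀ = 189.1 Hz  (b) Q = 42.07  (c) BW = 4.496 Hz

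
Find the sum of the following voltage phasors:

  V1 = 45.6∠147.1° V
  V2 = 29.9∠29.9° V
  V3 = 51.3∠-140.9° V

Step 1 — Convert each phasor to rectangular form:
  V1 = 45.6·(cos(147.1°) + j·sin(147.1°)) = -38.29 + j24.77 V
  V2 = 29.9·(cos(29.9°) + j·sin(29.9°)) = 25.92 + j14.9 V
  V3 = 51.3·(cos(-140.9°) + j·sin(-140.9°)) = -39.81 - j32.35 V
Step 2 — Sum components: V_total = -52.18 + j7.32 V.
Step 3 — Convert to polar: |V_total| = 52.69 V, ∠V_total = 172.0°.

V_total = 52.69∠172.0° V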